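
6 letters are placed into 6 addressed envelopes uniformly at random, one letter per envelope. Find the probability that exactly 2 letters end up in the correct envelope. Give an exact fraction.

Choose which 2 of the 6 are fixed: C(6,2) = 15 ways.
The remaining 4 must have no fixed point: D(4) = 9.
P = 15·9/720 = 3/16.

3/16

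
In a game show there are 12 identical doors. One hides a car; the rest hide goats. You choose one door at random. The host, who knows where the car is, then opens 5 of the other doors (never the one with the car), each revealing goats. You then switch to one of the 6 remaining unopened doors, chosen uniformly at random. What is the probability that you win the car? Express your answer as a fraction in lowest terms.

Your original door holds the car with probability 1/12, so the other 11 collectively hold it with probability 11/12.
The host can always find 5 empty doors to open, so the reveals don't change that 11/12; it is now spread over the 6 remaining unopened doors.
P(win by switching) = (11/12) · (1/6) = 11/72.

11/72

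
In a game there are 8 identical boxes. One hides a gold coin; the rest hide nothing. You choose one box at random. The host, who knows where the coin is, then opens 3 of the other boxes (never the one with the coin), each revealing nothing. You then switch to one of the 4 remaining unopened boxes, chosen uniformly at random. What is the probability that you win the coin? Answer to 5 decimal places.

Your original box holds the coin with probability 1/8, so the other 7 collectively hold it with probability 7/8.
The host can always find 3 empty boxes to open, so the reveals don't change that 7/8; it is now spread over the 4 remaining unopened boxes.
P(win by switching) = (7/8) · (1/4) = 7/32 ≈ 0.21875.

0.21875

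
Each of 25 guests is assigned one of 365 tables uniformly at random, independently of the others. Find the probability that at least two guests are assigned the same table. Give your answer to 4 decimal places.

It's easier to compute the probability that all 25 are distinct.
P(all distinct) = 365/365 · 364/365 · ··· · 341/365 ≈ 0.4313.
So the probability of at least one match is 1 − 0.4313 = 0.5687.

0.5687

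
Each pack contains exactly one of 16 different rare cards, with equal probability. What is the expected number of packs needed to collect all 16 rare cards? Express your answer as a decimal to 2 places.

After i distinct types are collected, each trial gives a new one with probability (16−i)/16, so the expected wait for the next new type is 16/(16−i).
E = 16/16 + 16/15 + 16/14 + 16/13 + 16/12 + 16/11 + 16/10 + 16/9 + 16/8 + 16/7 + 16/6 + 16/5 + 16/4 + 16/3 + 16/2 + 16/1 = 2436559/45045 ≈ 54.09.

54.09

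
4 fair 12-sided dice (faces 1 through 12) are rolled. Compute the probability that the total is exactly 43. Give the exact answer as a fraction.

There are 12^4 = 20736 equally likely outcomes.
The number of ordered 4-tuples from {1,…,12} summing to 43 is 56.
P(sum = 43) = 56/20736 = 7/2592.

7/2592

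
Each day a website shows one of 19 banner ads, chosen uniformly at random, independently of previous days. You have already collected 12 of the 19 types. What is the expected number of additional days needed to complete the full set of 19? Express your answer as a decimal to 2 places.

Starting from 12 distinct types, each trial gives a new one with probability (19−i)/19 when i types are held, so the wait for the next new type is 19/(19−i).
E = 19/7 + 19/6 + 19/5 + 19/4 + 19/3 + 19/2 + 19/1 = 6897/140 ≈ 49.26.

49.26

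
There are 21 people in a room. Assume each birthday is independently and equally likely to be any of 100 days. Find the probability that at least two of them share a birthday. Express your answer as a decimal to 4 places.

It's easier to compute the probability that all 21 are distinct.
P(all distinct) = 100/100 · 99/100 · ··· · 80/100 ≈ 0.1043.
So the probability of at least one match is 1 − 0.1043 = 0.8957.

0.8957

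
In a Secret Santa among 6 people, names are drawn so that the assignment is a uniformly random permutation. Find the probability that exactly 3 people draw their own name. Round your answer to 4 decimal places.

0.0556

Choose which 3 of the 6 are fixed: C(6,3) = 20 ways.
The remaining 3 must have no fixed point: D(3) = 2.
P = 20·2/720 = 1/18 ≈ 0.0556.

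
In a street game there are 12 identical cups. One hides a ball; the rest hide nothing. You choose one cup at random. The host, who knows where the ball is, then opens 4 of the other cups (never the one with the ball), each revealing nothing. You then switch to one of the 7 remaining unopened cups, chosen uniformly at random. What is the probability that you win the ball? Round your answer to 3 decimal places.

Your original cup holds the ball with probability 1/12, so the other 11 collectively hold it with probability 11/12.
The host can always find 4 empty cups to open, so the reveals don't change that 11/12; it is now spread over the 7 remaining unopened cups.
P(win by switching) = (11/12) · (1/7) = 11/84 ≈ 0.131.

0.131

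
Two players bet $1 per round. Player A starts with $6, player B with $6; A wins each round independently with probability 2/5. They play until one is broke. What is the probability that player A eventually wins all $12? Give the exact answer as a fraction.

Let r = q/p = (3/5)/(2/5) = 3/2. The recurrence P(i) = p·P(i+1) + q·P(i−1) with P(0)=0, P(12)=1 gives P(i) = (1 − r^i)/(1 − r^12).
P(6) = (1 − (3/2)^6) / (1 − (3/2)^12) = 64/793.

64/793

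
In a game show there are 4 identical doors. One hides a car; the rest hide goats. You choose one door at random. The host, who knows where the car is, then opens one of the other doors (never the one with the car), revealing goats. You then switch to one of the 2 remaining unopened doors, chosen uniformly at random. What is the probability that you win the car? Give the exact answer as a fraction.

3/8

Your original door holds the car with probability 1/4, so the other 3 collectively hold it with probability 3/4.
The host can always find an empty door to open, so this doesn't change that 3/4; it is now spread over the 2 remaining unopened doors.
P(win by switching) = (3/4) · (1/2) = 3/8.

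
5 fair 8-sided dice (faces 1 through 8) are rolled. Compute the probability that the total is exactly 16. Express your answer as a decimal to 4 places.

0.0363

There are 8^5 = 32768 equally likely outcomes.
The number of ordered 5-tuples from {1,…,8} summing to 16 is 1190.
P(sum = 16) = 1190/32768 = 595/16384 ≈ 0.0363.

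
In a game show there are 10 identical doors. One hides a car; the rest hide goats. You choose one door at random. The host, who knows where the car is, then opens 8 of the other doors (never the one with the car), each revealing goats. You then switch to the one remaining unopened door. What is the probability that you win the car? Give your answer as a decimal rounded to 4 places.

Your original door holds the car with probability 1/10, so the other 9 collectively hold it with probability 9/10.
The host can always find 8 empty doors to open, so the reveals don't change that 9/10; it is now spread over the 1 remaining unopened door.
P(win by switching) = (9/10) · (1/1) = 9/10 ≈ 0.9000.

0.9000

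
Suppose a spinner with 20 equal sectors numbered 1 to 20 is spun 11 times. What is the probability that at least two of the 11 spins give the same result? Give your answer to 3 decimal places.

P(all 11 different) = 20/20 · 19/20 · ··· · 10/20 ≈ 0.033.
P(at least two equal) = 1 − 0.033 = 0.967.

0.967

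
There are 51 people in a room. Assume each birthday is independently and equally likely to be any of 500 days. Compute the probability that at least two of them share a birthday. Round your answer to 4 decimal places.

It's easier to compute the probability that all 51 are distinct.
P(all distinct) = 500/500 · 499/500 · ··· · 450/500 ≈ 0.0713.
So the probability of at least one match is 1 − 0.0713 = 0.9287.

0.9287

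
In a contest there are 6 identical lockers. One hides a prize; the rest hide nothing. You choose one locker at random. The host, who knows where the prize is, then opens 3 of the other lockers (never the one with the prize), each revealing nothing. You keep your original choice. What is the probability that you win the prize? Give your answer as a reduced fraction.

1/6

The host can always open 3 empty lockers regardless of your choice, so the reveals give no information about your original locker.
P(win by staying) = 1/6.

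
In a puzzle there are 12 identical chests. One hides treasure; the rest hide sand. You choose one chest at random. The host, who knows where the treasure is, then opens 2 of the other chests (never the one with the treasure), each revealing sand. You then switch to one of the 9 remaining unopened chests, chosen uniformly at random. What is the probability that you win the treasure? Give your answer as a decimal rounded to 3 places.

0.102

Your original chest holds the treasure with probability 1/12, so the other 11 collectively hold it with probability 11/12.
The host can always find 2 empty chests to open, so the reveals don't change that 11/12; it is now spread over the 9 remaining unopened chests.
P(win by switching) = (11/12) · (1/9) = 11/108 ≈ 0.102.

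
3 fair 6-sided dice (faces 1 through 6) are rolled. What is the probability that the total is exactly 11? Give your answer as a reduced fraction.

1/8

There are 6^3 = 216 equally likely outcomes.
The number of ordered 3-tuples from {1,…,6} summing to 11 is 27.
P(sum = 11) = 27/216 = 1/8.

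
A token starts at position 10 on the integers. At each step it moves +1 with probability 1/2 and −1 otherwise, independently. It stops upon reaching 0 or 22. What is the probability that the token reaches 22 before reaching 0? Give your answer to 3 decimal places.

0.455

With a fair step, P(i) = ½P(i−1) + ½P(i+1) with P(0)=0, P(22)=1 has the linear solution P(i) = i/22.
P(10) = 10/22 = 5/11 ≈ 0.455.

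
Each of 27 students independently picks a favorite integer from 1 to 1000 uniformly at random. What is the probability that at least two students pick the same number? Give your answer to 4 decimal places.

0.2982

It's easier to compute the probability that all 27 are distinct.
P(all distinct) = 1000/1000 · 999/1000 · ··· · 974/1000 ≈ 0.7018.
So the probability of at least one match is 1 − 0.7018 = 0.2982.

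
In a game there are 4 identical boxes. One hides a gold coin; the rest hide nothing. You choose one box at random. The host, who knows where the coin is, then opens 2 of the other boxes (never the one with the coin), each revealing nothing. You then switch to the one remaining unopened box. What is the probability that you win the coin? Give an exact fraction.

Your original box holds the coin with probability 1/4, so the other 3 collectively hold it with probability 3/4.
The host can always find 2 empty boxes to open, so the reveals don't change that 3/4; it is now spread over the 1 remaining unopened box.
P(win by switching) = (3/4) · (1/1) = 3/4.

3/4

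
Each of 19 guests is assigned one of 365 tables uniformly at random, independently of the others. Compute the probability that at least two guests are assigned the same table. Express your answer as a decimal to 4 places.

0.3791

It's easier to compute the probability that all 19 are distinct.
P(all distinct) = 365/365 · 364/365 · ··· · 347/365 ≈ 0.6209.
So the probability of at least one match is 1 − 0.6209 = 0.3791.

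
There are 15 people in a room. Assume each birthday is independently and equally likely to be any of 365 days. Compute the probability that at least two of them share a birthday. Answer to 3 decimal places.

0.253

It's easier to compute the probability that all 15 are distinct.
P(all distinct) = 365/365 · 364/365 · ··· · 351/365 ≈ 0.747.
So the probability of at least one match is 1 − 0.747 = 0.253.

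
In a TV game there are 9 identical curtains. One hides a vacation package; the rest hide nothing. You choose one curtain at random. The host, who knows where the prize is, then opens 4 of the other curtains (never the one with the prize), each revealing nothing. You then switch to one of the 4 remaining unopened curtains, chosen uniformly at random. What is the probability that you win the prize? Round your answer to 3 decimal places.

Your original curtain holds the prize with probability 1/9, so the other 8 collectively hold it with probability 8/9.
The host can always find 4 empty curtains to open, so the reveals don't change that 8/9; it is now spread over the 4 remaining unopened curtains.
P(win by switching) = (8/9) · (1/4) = 2/9 ≈ 0.222.

0.222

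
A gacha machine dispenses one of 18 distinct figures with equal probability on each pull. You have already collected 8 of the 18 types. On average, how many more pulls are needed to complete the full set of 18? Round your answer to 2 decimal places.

52.72

Starting from 8 distinct types, each trial gives a new one with probability (18−i)/18 when i types are held, so the wait for the next new type is 18/(18−i).
E = 18/10 + 18/9 + 18/8 + 18/7 + 18/6 + 18/5 + 18/4 + 18/3 + 18/2 + 18/1 = 7381/140 ≈ 52.72.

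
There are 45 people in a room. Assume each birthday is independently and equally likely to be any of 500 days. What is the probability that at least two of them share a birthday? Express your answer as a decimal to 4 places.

It's easier to compute the probability that all 45 are distinct.
P(all distinct) = 500/500 · 499/500 · ··· · 456/500 ≈ 0.1298.
So the probability of at least one match is 1 − 0.1298 = 0.8702.

0.8702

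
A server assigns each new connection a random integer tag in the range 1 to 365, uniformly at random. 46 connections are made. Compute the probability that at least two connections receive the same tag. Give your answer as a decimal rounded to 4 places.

It's easier to compute the probability that all 46 are distinct.
P(all distinct) = 365/365 · 364/365 · ··· · 320/365 ≈ 0.0517.
So the probability of at least one match is 1 − 0.0517 = 0.9483.

0.9483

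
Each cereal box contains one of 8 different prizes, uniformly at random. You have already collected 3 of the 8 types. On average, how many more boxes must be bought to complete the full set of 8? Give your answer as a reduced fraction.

274/15

Starting from 3 distinct types, each trial gives a new one with probability (8−i)/8 when i types are held, so the wait for the next new type is 8/(8−i).
E = 8/5 + 8/4 + 8/3 + 8/2 + 8/1 = 274/15.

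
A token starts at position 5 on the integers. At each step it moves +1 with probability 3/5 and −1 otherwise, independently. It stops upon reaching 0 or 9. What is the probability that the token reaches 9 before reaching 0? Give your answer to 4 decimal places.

0.8915

Let r = q/p = (2/5)/(3/5) = 2/3. The recurrence P(i) = p·P(i+1) + q·P(i−1) with P(0)=0, P(9)=1 gives P(i) = (1 − r^i)/(1 − r^9).
P(5) = (1 − (2/3)^5) / (1 − (2/3)^9) = 17091/19171 ≈ 0.8915.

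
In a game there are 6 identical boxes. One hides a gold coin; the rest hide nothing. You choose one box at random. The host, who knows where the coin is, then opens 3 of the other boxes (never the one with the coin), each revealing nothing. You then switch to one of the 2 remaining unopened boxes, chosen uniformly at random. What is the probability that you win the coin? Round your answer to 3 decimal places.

Your original box holds the coin with probability 1/6, so the other 5 collectively hold it with probability 5/6.
The host can always find 3 empty boxes to open, so the reveals don't change that 5/6; it is now spread over the 2 remaining unopened boxes.
P(win by switching) = (5/6) · (1/2) = 5/12 ≈ 0.417.

0.417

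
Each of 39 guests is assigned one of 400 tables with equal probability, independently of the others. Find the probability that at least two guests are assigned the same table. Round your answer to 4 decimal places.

0.8527

It's easier to compute the probability that all 39 are distinct.
P(all distinct) = 400/400 · 399/400 · ··· · 362/400 ≈ 0.1473.
So the probability of at least one match is 1 − 0.1473 = 0.8527.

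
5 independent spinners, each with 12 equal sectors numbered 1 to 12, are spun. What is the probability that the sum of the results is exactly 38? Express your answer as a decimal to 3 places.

0.040

There are 12^5 = 248832 equally likely outcomes.
The number of ordered 5-tuples from {1,…,12} summing to 38 is 9945.
P(sum = 38) = 9945/248832 = 1105/27648 ≈ 0.040.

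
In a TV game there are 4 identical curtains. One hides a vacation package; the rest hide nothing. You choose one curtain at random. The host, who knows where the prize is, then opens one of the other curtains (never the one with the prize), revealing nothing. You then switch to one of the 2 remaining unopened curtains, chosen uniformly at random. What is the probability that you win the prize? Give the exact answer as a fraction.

Your original curtain holds the prize with probability 1/4, so the other 3 collectively hold it with probability 3/4.
The host can always find an empty curtain to open, so this doesn't change that 3/4; it is now spread over the 2 remaining unopened curtains.
P(win by switching) = (3/4) · (1/2) = 3/8.

3/8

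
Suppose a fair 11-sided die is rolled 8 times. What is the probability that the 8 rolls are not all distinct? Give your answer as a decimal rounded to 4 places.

P(all 8 different) = 11/11 · 10/11 · ··· · 4/11 ≈ 0.0310.
P(at least two equal) = 1 − 0.0310 = 0.9690.

0.9690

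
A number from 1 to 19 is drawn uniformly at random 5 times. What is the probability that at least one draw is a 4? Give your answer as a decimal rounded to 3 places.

0.237

P(no draw is a 4) = (18/19)^5 ≈ 0.763.
P(at least one) = 1 − 0.763 = 0.237.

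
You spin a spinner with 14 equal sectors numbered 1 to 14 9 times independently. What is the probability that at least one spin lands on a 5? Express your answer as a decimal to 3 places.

P(no spin lands on a 5) = (13/14)^9 ≈ 0.513.
P(at least one) = 1 − 0.513 = 0.487.

0.487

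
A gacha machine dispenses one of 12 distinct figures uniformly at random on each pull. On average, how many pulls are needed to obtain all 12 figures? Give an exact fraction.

After i distinct types are collected, each trial gives a new one with probability (12−i)/12, so the expected wait for the next new type is 12/(12−i).
E = 12/12 + 12/11 + 12/10 + 12/9 + 12/8 + 12/7 + 12/6 + 12/5 + 12/4 + 12/3 + 12/2 + 12/1 = 86021/2310.

86021/2310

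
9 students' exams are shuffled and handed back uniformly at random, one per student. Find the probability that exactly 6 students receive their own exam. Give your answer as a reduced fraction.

1/2160

Choose which 6 of the 9 are fixed: C(9,6) = 84 ways.
The remaining 3 must have no fixed point: D(3) = 2.
P = 84·2/362880 = 1/2160.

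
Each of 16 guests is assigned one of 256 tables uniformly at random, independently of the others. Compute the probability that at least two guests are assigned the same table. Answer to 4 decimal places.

It's easier to compute the probability that all 16 are distinct.
P(all distinct) = 256/256 · 255/256 · ··· · 241/256 ≈ 0.6197.
So the probability of at least one match is 1 − 0.6197 = 0.3803.

0.3803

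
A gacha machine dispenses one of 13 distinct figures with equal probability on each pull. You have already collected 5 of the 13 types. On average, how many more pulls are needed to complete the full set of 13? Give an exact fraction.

Starting from 5 distinct types, each trial gives a new one with probability (13−i)/13 when i types are held, so the wait for the next new type is 13/(13−i).
E = 13/8 + 13/7 + 13/6 + 13/5 + 13/4 + 13/3 + 13/2 + 13/1 = 9893/280.

9893/280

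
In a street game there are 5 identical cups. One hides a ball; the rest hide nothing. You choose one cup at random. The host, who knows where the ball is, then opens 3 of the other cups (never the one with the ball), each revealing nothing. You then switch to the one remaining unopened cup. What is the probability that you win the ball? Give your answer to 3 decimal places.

0.800

Your original cup holds the ball with probability 1/5, so the other 4 collectively hold it with probability 4/5.
The host can always find 3 empty cups to open, so the reveals don't change that 4/5; it is now spread over the 1 remaining unopened cup.
P(win by switching) = (4/5) · (1/1) = 4/5 ≈ 0.800.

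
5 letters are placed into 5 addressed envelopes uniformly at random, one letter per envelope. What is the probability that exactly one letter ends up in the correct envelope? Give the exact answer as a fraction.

Choose which one is fixed: C(5,1) = 5 ways.
The remaining 4 must have no fixed point: D(4) = 9.
P = 5·9/120 = 3/8.

3/8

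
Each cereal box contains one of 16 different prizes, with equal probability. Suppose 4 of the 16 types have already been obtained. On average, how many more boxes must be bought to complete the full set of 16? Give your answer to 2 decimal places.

Starting from 4 distinct types, each trial gives a new one with probability (16−i)/16 when i types are held, so the wait for the next new type is 16/(16−i).
E = 16/12 + 16/11 + 16/10 + 16/9 + 16/8 + 16/7 + 16/6 + 16/5 + 16/4 + 16/3 + 16/2 + 16/1 = 172042/3465 ≈ 49.65.

49.65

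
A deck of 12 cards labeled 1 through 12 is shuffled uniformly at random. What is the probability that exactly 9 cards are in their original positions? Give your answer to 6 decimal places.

0.000001

Choose which 9 of the 12 are fixed: C(12,9) = 220 ways.
The remaining 3 must have no fixed point: D(3) = 2.
P = 220·2/479001600 = 1/1088640 ≈ 0.000001.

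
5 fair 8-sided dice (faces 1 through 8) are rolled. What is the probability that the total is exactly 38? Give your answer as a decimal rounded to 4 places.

0.0005

There are 8^5 = 32768 equally likely outcomes.
The number of ordered 5-tuples from {1,…,8} summing to 38 is 15.
P(sum = 38) = 15/32768 ≈ 0.0005.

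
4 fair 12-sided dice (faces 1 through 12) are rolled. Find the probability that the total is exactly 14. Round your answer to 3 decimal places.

There are 12^4 = 20736 equally likely outcomes.
The number of ordered 4-tuples from {1,…,12} summing to 14 is 286.
P(sum = 14) = 286/20736 = 143/10368 ≈ 0.014.

0.014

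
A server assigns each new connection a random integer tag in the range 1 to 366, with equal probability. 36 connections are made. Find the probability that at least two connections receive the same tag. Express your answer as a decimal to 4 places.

It's easier to compute the probability that all 36 are distinct.
P(all distinct) = 366/366 · 365/366 · ··· · 331/366 ≈ 0.1687.
So the probability of at least one match is 1 − 0.1687 = 0.8313.

0.8313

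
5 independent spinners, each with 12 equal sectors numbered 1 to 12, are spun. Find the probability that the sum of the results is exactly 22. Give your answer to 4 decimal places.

There are 12^5 = 248832 equally likely outcomes.
The number of ordered 5-tuples from {1,…,12} summing to 22 is 5355.
P(sum = 22) = 5355/248832 = 595/27648 ≈ 0.0215.

0.0215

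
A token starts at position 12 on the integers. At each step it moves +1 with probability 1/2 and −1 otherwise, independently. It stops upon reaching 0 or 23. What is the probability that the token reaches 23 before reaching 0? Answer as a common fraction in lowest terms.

12/23

With a fair step, P(i) = ½P(i−1) + ½P(i+1) with P(0)=0, P(23)=1 has the linear solution P(i) = i/23.
P(12) = 12/23.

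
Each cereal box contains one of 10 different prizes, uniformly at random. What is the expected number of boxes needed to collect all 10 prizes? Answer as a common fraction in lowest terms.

7381/252

After i distinct types are collected, each trial gives a new one with probability (10−i)/10, so the expected wait for the next new type is 10/(10−i).
E = 10/10 + 10/9 + 10/8 + 10/7 + 10/6 + 10/5 + 10/4 + 10/3 + 10/2 + 10/1 = 7381/252.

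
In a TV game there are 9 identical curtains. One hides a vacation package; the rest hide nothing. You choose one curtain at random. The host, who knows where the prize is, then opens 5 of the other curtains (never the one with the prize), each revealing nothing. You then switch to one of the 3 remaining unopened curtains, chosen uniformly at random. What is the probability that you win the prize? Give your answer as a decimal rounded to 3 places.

Your original curtain holds the prize with probability 1/9, so the other 8 collectively hold it with probability 8/9.
The host can always find 5 empty curtains to open, so the reveals don't change that 8/9; it is now spread over the 3 remaining unopened curtains.
P(win by switching) = (8/9) · (1/3) = 8/27 ≈ 0.296.

0.296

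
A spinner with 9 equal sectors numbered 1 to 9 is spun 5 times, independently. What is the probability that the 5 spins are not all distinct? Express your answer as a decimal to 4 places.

0.7439

P(all 5 different) = 9/9 · 8/9 · ··· · 5/9 ≈ 0.2561.
P(at least two equal) = 1 − 0.2561 = 0.7439.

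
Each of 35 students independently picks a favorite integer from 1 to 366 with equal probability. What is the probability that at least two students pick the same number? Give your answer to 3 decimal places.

It's easier to compute the probability that all 35 are distinct.
P(all distinct) = 366/366 · 365/366 · ··· · 332/366 ≈ 0.187.
So the probability of at least one match is 1 − 0.187 = 0.813.

0.813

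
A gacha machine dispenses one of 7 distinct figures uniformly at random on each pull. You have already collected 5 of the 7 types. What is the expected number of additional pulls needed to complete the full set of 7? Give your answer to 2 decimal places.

10.50

Starting from 5 distinct types, each trial gives a new one with probability (7−i)/7 when i types are held, so the wait for the next new type is 7/(7−i).
E = 7/2 + 7/1 = 21/2 ≈ 10.50.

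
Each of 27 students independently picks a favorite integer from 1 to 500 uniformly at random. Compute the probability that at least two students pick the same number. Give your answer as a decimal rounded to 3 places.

It's easier to compute the probability that all 27 are distinct.
P(all distinct) = 500/500 · 499/500 · ··· · 474/500 ≈ 0.489.
So the probability of at least one match is 1 − 0.489 = 0.511.

0.511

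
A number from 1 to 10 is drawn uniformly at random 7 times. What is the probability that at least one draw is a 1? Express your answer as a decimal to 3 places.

0.522

P(no draw is a 1) = (9/10)^7 ≈ 0.478.
P(at least one) = 1 − 0.478 = 0.522.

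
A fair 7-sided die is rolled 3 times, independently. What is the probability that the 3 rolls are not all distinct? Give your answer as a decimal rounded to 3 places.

0.388

P(all 3 different) = 7/7 · 6/7 · ··· · 5/7 ≈ 0.612.
P(at least two equal) = 1 − 0.612 = 0.388.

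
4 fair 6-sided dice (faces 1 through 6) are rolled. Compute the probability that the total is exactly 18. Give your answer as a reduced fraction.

There are 6^4 = 1296 equally likely outcomes.
The number of ordered 4-tuples from {1,…,6} summing to 18 is 80.
P(sum = 18) = 80/1296 = 5/81.

5/81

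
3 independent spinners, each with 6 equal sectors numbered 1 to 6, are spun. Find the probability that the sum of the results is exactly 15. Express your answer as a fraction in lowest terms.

5/108

There are 6^3 = 216 equally likely outcomes.
The number of ordered 3-tuples from {1,…,6} summing to 15 is 10.
P(sum = 15) = 10/216 = 5/108.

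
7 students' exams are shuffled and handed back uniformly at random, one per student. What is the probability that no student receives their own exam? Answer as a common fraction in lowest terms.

This is the derangement probability: permutations of 7 with no fixed point.
D(7) = 7! · (1 − 1/1! + 1/2! − ··· + (−1)^7/7!) = 1854.
P = 1854/5040 = 103/280.

103/280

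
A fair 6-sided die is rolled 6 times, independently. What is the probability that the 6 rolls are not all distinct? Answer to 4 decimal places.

P(all 6 different) = 6/6 · 5/6 · ··· · 1/6 ≈ 0.0154.
P(at least two equal) = 1 − 0.0154 = 0.9846.

0.9846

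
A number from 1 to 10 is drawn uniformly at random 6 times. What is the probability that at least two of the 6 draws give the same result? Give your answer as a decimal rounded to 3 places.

0.849

P(all 6 different) = 10/10 · 9/10 · ··· · 5/10 ≈ 0.151.
P(at least two equal) = 1 − 0.151 = 0.849.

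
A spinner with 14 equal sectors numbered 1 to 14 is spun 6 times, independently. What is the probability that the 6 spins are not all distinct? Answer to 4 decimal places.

0.7128

P(all 6 different) = 14/14 · 13/14 · ··· · 9/14 ≈ 0.2872.
P(at least two equal) = 1 − 0.2872 = 0.7128.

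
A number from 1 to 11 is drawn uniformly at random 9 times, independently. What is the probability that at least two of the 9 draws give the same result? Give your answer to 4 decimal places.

P(all 9 different) = 11/11 · 10/11 · ··· · 3/11 ≈ 0.0085.
P(at least two equal) = 1 − 0.0085 = 0.9915.

0.9915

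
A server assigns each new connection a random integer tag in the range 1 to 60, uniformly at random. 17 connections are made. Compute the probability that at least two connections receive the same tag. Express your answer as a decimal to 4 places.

It's easier to compute the probability that all 17 are distinct.
P(all distinct) = 60/60 · 59/60 · ··· · 44/60 ≈ 0.0814.
So the probability of at least one match is 1 − 0.0814 = 0.9186.

0.9186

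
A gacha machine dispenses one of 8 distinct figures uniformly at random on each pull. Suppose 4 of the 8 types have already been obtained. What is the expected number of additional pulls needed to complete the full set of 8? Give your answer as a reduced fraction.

50/3

Starting from 4 distinct types, each trial gives a new one with probability (8−i)/8 when i types are held, so the wait for the next new type is 8/(8−i).
E = 8/4 + 8/3 + 8/2 + 8/1 = 50/3.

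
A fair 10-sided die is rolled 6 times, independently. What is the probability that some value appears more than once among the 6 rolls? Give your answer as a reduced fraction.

P(all 6 different) = 10/10 · 9/10 · ··· · 5/10 = 189/1250.
P(at least two equal) = 1 − 189/1250 = 1061/1250.

1061/1250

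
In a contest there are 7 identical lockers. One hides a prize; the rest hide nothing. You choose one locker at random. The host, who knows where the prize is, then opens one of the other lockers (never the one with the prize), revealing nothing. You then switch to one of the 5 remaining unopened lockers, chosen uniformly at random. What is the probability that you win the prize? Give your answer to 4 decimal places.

Your original locker holds the prize with probability 1/7, so the other 6 collectively hold it with probability 6/7.
The host can always find an empty locker to open, so this doesn't change that 6/7; it is now spread over the 5 remaining unopened lockers.
P(win by switching) = (6/7) · (1/5) = 6/35 ≈ 0.1714.

0.1714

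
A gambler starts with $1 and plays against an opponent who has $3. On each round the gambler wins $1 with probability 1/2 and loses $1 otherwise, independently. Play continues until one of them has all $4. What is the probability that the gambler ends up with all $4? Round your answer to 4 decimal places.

0.2500

With a fair step, P(i) = ½P(i−1) + ½P(i+1) with P(0)=0, P(4)=1 has the linear solution P(i) = i/4.
P(1) = 1/4 ≈ 0.2500.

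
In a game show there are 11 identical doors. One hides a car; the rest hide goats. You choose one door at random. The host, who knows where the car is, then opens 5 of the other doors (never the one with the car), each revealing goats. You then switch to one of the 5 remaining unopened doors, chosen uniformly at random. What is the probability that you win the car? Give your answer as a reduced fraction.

2/11

Your original door holds the car with probability 1/11, so the other 10 collectively hold it with probability 10/11.
The host can always find 5 empty doors to open, so the reveals don't change that 10/11; it is now spread over the 5 remaining unopened doors.
P(win by switching) = (10/11) · (1/5) = 2/11.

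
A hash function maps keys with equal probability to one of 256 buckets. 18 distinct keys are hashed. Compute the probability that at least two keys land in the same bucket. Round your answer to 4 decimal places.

It's easier to compute the probability that all 18 are distinct.
P(all distinct) = 256/256 · 255/256 · ··· · 239/256 ≈ 0.5424.
So the probability of at least one match is 1 − 0.5424 = 0.4576.

0.4576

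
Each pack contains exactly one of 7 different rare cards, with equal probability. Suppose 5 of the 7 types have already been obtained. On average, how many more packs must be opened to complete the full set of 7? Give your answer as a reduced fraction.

Starting from 5 distinct types, each trial gives a new one with probability (7−i)/7 when i types are held, so the wait for the next new type is 7/(7−i).
E = 7/2 + 7/1 = 21/2.

21/2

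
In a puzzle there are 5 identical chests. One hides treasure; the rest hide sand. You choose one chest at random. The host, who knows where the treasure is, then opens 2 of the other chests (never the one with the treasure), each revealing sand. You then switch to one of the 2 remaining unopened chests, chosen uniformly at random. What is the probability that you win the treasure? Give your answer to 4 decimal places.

0.4000

Your original chest holds the treasure with probability 1/5, so the other 4 collectively hold it with probability 4/5.
The host can always find 2 empty chests to open, so the reveals don't change that 4/5; it is now spread over the 2 remaining unopened chests.
P(win by switching) = (4/5) · (1/2) = 2/5 ≈ 0.4000.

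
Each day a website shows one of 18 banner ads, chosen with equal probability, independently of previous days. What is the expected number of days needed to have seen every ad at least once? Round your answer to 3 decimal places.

62.912

After i distinct types are collected, each trial gives a new one with probability (18−i)/18, so the expected wait for the next new type is 18/(18−i).
E = 18/18 + 18/17 + 18/16 + 18/15 + 18/14 + 18/13 + 18/12 + 18/11 + 18/10 + 18/9 + 18/8 + 18/7 + 18/6 + 18/5 + 18/4 + 18/3 + 18/2 + 18/1 = 42822903/680680 ≈ 62.912.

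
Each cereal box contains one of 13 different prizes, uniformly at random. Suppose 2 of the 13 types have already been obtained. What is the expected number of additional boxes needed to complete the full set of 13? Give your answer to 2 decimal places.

Starting from 2 distinct types, each trial gives a new one with probability (13−i)/13 when i types are held, so the wait for the next new type is 13/(13−i).
E = 13/11 + 13/10 + 13/9 + 13/8 + 13/7 + 13/6 + 13/5 + 13/4 + 13/3 + 13/2 + 13/1 = 1088243/27720 ≈ 39.26.

39.26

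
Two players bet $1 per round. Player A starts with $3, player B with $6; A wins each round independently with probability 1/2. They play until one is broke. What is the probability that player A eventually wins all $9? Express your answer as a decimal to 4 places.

0.3333

With a fair step, P(i) = ½P(i−1) + ½P(i+1) with P(0)=0, P(9)=1 has the linear solution P(i) = i/9.
P(3) = 3/9 = 1/3 ≈ 0.3333.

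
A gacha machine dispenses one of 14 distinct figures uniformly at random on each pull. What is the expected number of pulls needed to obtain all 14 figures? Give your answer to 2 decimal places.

45.52

After i distinct types are collected, each trial gives a new one with probability (14−i)/14, so the expected wait for the next new type is 14/(14−i).
E = 14/14 + 14/13 + 14/12 + 14/11 + 14/10 + 14/9 + 14/8 + 14/7 + 14/6 + 14/5 + 14/4 + 14/3 + 14/2 + 14/1 = 1171733/25740 ≈ 45.52.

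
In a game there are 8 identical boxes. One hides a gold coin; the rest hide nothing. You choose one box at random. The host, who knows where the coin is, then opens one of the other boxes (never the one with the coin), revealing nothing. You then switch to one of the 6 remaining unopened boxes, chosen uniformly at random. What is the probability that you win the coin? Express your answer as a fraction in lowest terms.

Your original box holds the coin with probability 1/8, so the other 7 collectively hold it with probability 7/8.
The host can always find an empty box to open, so this doesn't change that 7/8; it is now spread over the 6 remaining unopened boxes.
P(win by switching) = (7/8) · (1/6) = 7/48.

7/48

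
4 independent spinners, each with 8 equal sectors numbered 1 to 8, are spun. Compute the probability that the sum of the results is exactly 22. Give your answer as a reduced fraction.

123/2048

There are 8^4 = 4096 equally likely outcomes.
The number of ordered 4-tuples from {1,…,8} summing to 22 is 246.
P(sum = 22) = 246/4096 = 123/2048.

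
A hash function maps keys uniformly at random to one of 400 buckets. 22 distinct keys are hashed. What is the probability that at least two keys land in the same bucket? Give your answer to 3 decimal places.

It's easier to compute the probability that all 22 are distinct.
P(all distinct) = 400/400 · 399/400 · ··· · 379/400 ≈ 0.555.
So the probability of at least one match is 1 − 0.555 = 0.445.

0.445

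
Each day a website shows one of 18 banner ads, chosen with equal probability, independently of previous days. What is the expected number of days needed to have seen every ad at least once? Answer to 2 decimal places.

62.91

After i distinct types are collected, each trial gives a new one with probability (18−i)/18, so the expected wait for the next new type is 18/(18−i).
E = 18/18 + 18/17 + 18/16 + 18/15 + 18/14 + 18/13 + 18/12 + 18/11 + 18/10 + 18/9 + 18/8 + 18/7 + 18/6 + 18/5 + 18/4 + 18/3 + 18/2 + 18/1 = 42822903/680680 ≈ 62.91.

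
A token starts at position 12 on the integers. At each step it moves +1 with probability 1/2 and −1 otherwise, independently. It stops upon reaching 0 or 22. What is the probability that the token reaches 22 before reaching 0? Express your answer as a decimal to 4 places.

0.5455

With a fair step, P(i) = ½P(i−1) + ½P(i+1) with P(0)=0, P(22)=1 has the linear solution P(i) = i/22.
P(12) = 12/22 = 6/11 ≈ 0.5455.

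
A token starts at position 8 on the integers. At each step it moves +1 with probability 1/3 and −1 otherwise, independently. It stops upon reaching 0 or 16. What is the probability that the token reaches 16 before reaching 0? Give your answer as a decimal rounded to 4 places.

0.0039

Let r = q/p = (2/3)/(1/3) = 2. The recurrence P(i) = p·P(i+1) + q·P(i−1) with P(0)=0, P(16)=1 gives P(i) = (1 − r^i)/(1 − r^16).
P(8) = (1 − (2)^8) / (1 − (2)^16) = 1/257 ≈ 0.0039.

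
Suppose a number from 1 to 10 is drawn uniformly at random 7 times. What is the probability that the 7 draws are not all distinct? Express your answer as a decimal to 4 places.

0.9395

P(all 7 different) = 10/10 · 9/10 · ··· · 4/10 ≈ 0.0605.
P(at least two equal) = 1 − 0.0605 = 0.9395.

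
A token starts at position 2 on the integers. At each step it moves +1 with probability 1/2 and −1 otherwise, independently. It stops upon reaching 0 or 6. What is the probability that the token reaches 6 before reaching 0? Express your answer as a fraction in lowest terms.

With a fair step, P(i) = ½P(i−1) + ½P(i+1) with P(0)=0, P(6)=1 has the linear solution P(i) = i/6.
P(2) = 2/6 = 1/3.

1/3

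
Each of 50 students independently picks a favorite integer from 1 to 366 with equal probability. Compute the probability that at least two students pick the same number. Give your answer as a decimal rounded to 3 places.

0.970

It's easier to compute the probability that all 50 are distinct.
P(all distinct) = 366/366 · 365/366 · ··· · 317/366 ≈ 0.030.
So the probability of at least one match is 1 − 0.030 = 0.970.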